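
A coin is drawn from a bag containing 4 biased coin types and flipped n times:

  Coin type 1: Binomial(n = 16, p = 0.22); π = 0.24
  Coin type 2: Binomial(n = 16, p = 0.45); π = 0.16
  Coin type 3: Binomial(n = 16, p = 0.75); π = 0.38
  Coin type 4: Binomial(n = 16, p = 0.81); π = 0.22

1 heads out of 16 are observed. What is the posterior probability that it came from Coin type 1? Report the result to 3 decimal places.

0.993

Apply Bayes' rule: the posterior for each component is proportional to its prior times its likelihood at x.
Component likelihoods at x = 1 heads out of 16:
  f_1 = C(16,1)·0.22^1·0.78^15 = 16·0.22·0.0240668 = 0.0847153
  f_2 = C(16,1)·0.45^1·0.55^15 = 16·0.45·0.000127479 = 0.000917852
  f_3 = C(16,1)·0.75^1·0.25^15 = 16·0.75·9.31323e-10 = 1.11759e-08
  f_4 = C(16,1)·0.81^1·0.19^15 = 16·0.81·1.51811e-11 = 1.96747e-10
Multiply by the mixture weights:
  π_1·f_1 = 0.24 × 0.0847153 = 0.0203317
  π_2·f_2 = 0.16 × 0.000917852 = 0.000146856
  π_3·f_3 = 0.38 × 1.11759e-08 = 4.24683e-09
  π_4·f_4 = 0.22 × 1.96747e-10 = 4.32844e-11
Evidence: 0.0203317 + 0.000146856 + 4.24683e-09 + 4.32844e-11 = 0.0204785
So the posterior for Coin type 1 is 0.0203317 / 0.0204785 ≈ 0.993.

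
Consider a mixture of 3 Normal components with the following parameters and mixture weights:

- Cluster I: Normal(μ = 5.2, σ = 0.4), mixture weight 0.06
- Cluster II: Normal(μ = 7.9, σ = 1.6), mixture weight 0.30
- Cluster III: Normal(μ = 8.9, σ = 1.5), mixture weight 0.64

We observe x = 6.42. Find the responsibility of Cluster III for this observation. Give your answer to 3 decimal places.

0.468

P(component k | x) = π_k·f_k(x) / marginal(x), where marginal(x) = Σ_j π_j·f_j(x).
Evaluate each component's likelihood at the observed value:
  p_I = 0.00952441
  p_II = 0.162552
  p_III = 0.0678023
Prior × likelihood for each component:
  π_I·p_I = 0.06 × 0.00952441 = 0.000571464
  π_II·p_II = 0.30 × 0.162552 = 0.0487657
  π_III·p_III = 0.64 × 0.0678023 = 0.0433935
Denominator: 0.000571464 + 0.0487657 + 0.0433935 = 0.0927307
P(Cluster III | the observation) = 0.0433935 / 0.0927307 ≈ 0.468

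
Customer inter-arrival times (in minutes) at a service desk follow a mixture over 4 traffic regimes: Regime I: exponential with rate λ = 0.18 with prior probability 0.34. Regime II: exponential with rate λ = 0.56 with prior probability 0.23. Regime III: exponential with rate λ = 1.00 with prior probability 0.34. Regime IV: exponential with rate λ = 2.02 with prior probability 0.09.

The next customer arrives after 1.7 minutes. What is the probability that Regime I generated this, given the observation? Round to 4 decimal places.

0.2769

P(component k | x) = π_k·f_k(x) / marginal(x), where marginal(x) = Σ_j π_j·f_j(x).
Exponential densities:
  L_I = 0.13255
  L_II = 0.216142
  L_III = 0.182684
  L_IV = 0.0651605
Unnormalised posteriors:
  π_I·L_I = 0.34 × 0.13255 = 0.0450669
  π_II·L_II = 0.23 × 0.216142 = 0.0497127
  π_III·L_III = 0.34 × 0.182684 = 0.0621124
  π_IV·L_IV = 0.09 × 0.0651605 = 0.00586444
Normaliser: 0.0450669 + 0.0497127 + 0.0621124 + 0.00586444 = 0.162756
P(Regime I | data) = 0.0450669 / 0.162756 ≈ 0.2769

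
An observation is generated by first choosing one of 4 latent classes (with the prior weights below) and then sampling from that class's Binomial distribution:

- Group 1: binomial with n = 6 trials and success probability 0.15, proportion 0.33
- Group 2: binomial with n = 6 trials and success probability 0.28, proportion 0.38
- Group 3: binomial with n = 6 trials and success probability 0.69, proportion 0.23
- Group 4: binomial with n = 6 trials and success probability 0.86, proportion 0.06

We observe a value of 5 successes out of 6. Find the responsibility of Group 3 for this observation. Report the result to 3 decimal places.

P(component k | x) = P(Z=k)·f_k(x) / marginal(x), where marginal(x) = Σ_j P(Z=j)·f_j(x).
Binomial probabilities:
  L_1 = 0.000387281
  L_2 = 0.00743488
  L_3 = 0.29091
  L_4 = 0.395159
Multiply by the mixture weights:
  P(Z=1)·L_1 = 0.33 × 0.000387281 = 0.000127803
  P(Z=2)·L_2 = 0.38 × 0.00743488 = 0.00282525
  P(Z=3)·L_3 = 0.23 × 0.29091 = 0.0669093
  P(Z=4)·L_4 = 0.06 × 0.395159 = 0.0237095
Marginal: 0.000127803 + 0.00282525 + 0.0669093 + 0.0237095 = 0.0935718
P(Group 3 | x) = 0.0669093 / 0.0935718 ≈ 0.715

0.715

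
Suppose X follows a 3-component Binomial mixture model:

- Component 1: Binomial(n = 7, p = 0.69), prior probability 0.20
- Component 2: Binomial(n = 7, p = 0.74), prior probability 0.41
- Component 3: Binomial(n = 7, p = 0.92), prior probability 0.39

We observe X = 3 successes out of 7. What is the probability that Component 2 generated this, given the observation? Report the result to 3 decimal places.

P(component k | x) = π_k·f_k(x) / marginal(x), where marginal(x) = Σ_j π_j·f_j(x).
Component likelihoods at x = 3 successes out of 7:
  L_1 = C(7,3)·0.69^3·0.31^4 = 35·0.328509·0.00923521 = 0.106185
  L_2 = C(7,3)·0.74^3·0.26^4 = 35·0.405224·0.00456976 = 0.0648122
  L_3 = C(7,3)·0.92^3·0.08^4 = 35·0.778688·4.096e-05 = 0.00111633
Weight by the priors:
  π_1·L_1 = 0.20 × 0.106185 = 0.0212369
  π_2·L_2 = 0.41 × 0.0648122 = 0.026573
  π_3·L_3 = 0.39 × 0.00111633 = 0.000435368
Marginal: 0.0212369 + 0.026573 + 0.000435368 = 0.0482453
So the posterior for Component 2 is 0.026573 / 0.0482453 ≈ 0.551.

0.551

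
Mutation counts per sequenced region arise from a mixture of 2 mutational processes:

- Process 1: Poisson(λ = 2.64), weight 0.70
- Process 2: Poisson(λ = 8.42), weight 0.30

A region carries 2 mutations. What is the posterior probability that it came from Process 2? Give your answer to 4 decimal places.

0.0133

Posterior ∝ prior × likelihood, so P(k | x) ∝ π_k f_k(x); normalise over all components.
Component likelihoods at x = 2 mutations:
  L_1 = e^(−2.64)·2.64^2/2! = 0.24868
  L_2 = e^(−8.42)·8.42^2/2! = 0.0078133
Unnormalised posteriors:
  π_1·L_1 = 0.70 × 0.24868 = 0.174076
  π_2·L_2 = 0.30 × 0.0078133 = 0.00234399
Marginal: 0.174076 + 0.00234399 = 0.17642
P(Process 2 | x) = 0.00234399 / 0.17642 ≈ 0.0133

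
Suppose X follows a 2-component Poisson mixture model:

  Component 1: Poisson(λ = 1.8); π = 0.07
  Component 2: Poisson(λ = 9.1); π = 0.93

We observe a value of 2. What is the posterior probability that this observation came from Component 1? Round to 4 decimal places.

0.8134

By Bayes' theorem, P(k | x) = π_k f_k(x) / Σ_j π_j f_j(x).
Poisson probabilities:
  p_1 = 0.267784
  p_2 = 0.00462352
Prior × likelihood for each component:
  π_1·p_1 = 0.07 × 0.267784 = 0.0187449
  π_2·p_2 = 0.93 × 0.00462352 = 0.00429988
Normaliser: 0.0187449 + 0.00429988 = 0.0230448
P(Component 1 | 2) ≈ 0.8134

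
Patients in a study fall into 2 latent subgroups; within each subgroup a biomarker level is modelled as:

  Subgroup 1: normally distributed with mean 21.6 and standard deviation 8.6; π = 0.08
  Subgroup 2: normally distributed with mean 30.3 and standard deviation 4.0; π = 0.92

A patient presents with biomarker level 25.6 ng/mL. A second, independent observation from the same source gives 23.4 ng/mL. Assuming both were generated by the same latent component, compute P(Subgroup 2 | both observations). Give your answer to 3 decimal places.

Apply Bayes' rule: the posterior for each component is proportional to its prior times its likelihood at x.
Since both observations come from the same component, the likelihood for component k is f_k(x₁)·f_k(x₂).
  L_1 = [0.0416328] × [0.0453836] = 0.00188945
  L_2 = [0.0500093] × [0.0225269] = 0.00112656
Weight by the priors:
  P(Z=1)·L_1 = 0.08 × 0.00188945 = 0.000151156
  P(Z=2)·L_2 = 0.92 × 0.00112656 = 0.00103643
Denominator: 0.000151156 + 0.00103643 = 0.00118759
So the posterior for Subgroup 2 is 0.00103643 / 0.00118759 ≈ 0.873.

0.873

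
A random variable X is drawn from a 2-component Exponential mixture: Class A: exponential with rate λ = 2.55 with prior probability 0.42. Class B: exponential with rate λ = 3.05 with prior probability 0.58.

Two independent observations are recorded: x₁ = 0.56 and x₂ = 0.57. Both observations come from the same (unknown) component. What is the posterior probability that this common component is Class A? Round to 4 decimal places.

P(component k | x) = P(Z=k)·f_k(x) / marginal(x), where marginal(x) = Σ_j P(Z=j)·f_j(x).
Since both observations come from the same component, the likelihood for component k is f_k(x₁)·f_k(x₂).
  p_A = [0.611459] × [0.596064] = 0.364469
  p_B = [0.552745] × [0.536141] = 0.296349
Multiply by the mixture weights:
  P(Z=A)·p_A = 0.42 × 0.364469 = 0.153077
  P(Z=B)·p_B = 0.58 × 0.296349 = 0.171883
Denominator: 0.153077 + 0.171883 = 0.32496
P(Class A | x₁, x₂) = 0.153077 / 0.32496 ≈ 0.4711

0.4711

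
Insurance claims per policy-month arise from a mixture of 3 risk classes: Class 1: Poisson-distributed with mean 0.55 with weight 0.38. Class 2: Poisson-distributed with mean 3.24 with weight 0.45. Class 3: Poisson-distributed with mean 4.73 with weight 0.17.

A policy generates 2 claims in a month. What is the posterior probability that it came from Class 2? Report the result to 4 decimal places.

By Bayes' theorem, P(k | x) = P(Z=k) f_k(x) / Σ_j P(Z=j) f_j(x).
Component likelihoods at x = 2 claims:
  L_1 = e^(−0.55)·0.55^2/2! = 0.0872637
  L_2 = e^(−3.24)·3.24^2/2! = 0.205563
  L_3 = e^(−4.73)·4.73^2/2! = 0.0987369
Weight by the priors:
  P(Z=1)·L_1 = 0.38 × 0.0872637 = 0.0331602
  P(Z=2)·L_2 = 0.45 × 0.205563 = 0.0925036
  P(Z=3)·L_3 = 0.17 × 0.0987369 = 0.0167853
Sum: 0.0331602 + 0.0925036 + 0.0167853 = 0.142449
P(Class 2 | data) = 0.0925036 / 0.142449 ≈ 0.6494

0.6494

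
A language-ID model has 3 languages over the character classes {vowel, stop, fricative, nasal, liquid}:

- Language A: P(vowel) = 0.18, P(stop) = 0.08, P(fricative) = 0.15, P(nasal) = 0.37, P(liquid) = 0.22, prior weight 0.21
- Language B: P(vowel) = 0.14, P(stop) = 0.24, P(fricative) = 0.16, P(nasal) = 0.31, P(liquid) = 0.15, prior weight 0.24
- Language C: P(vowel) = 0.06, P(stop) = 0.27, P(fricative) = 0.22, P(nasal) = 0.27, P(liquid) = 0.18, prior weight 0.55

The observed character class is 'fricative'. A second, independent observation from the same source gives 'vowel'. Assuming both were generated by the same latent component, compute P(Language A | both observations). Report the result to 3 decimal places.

By Bayes' theorem, P(k | x) = w_k f_k(x) / Σ_j w_j f_j(x).
Since both observations come from the same component, the likelihood for component k is f_k(x₁)·f_k(x₂).
  f_A = [P(fricative | comp) = 0.15] × [0.18] = 0.027
  f_B = [P(fricative | comp) = 0.16] × [0.14] = 0.0224
  f_C = [P(fricative | comp) = 0.22] × [0.06] = 0.0132
Unnormalised posteriors:
  w_A·f_A = 0.21 × 0.027 = 0.00567
  w_B·f_B = 0.24 × 0.0224 = 0.005376
  w_C·f_C = 0.55 × 0.0132 = 0.00726
Denominator: 0.00567 + 0.005376 + 0.00726 = 0.018306
So the posterior for Language A is 0.00567 / 0.018306 ≈ 0.310.

0.310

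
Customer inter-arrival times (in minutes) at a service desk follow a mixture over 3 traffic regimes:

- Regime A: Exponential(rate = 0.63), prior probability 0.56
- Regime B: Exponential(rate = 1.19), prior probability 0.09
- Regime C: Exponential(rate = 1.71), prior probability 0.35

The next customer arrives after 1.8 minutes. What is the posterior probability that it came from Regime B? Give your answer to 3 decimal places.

By Bayes' theorem, P(k | x) = π_k f_k(x) / Σ_j π_j f_j(x).
Exponential densities:
  p_A = 0.202699
  p_B = 0.13973
  p_C = 0.0787477
Prior × likelihood for each component:
  π_A·p_A = 0.56 × 0.202699 = 0.113511
  π_B·p_B = 0.09 × 0.13973 = 0.0125757
  π_C·p_C = 0.35 × 0.0787477 = 0.0275617
Normaliser: 0.113511 + 0.0125757 + 0.0275617 = 0.153649
So the posterior for Regime B is 0.0125757 / 0.153649 ≈ 0.082.

0.082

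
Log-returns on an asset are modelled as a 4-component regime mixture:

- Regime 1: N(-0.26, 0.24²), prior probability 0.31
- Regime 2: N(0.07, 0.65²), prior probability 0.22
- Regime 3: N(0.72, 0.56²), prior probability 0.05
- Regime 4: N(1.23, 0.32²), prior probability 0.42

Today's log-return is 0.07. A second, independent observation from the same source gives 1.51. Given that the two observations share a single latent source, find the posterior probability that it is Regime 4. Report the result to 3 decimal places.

Apply Bayes' rule: the posterior for each component is proportional to its prior times its likelihood at x.
Since both observations come from the same component, the likelihood for component k is f_k(x₁)·f_k(x₂).
  p_1 = [0.645884] × [2.56995e-12] = 1.65989e-12
  p_2 = [0.613757] × [0.0527538] = 0.032378
  p_3 = [0.363219] × [0.263375] = 0.0956627
  p_4 = [0.00174707] × [0.850172] = 0.00148531
Prior × likelihood for each component:
  π_1·p_1 = 0.31 × 1.65989e-12 = 5.14566e-13
  π_2·p_2 = 0.22 × 0.032378 = 0.00712316
  π_3·p_3 = 0.05 × 0.0956627 = 0.00478314
  π_4·p_4 = 0.42 × 0.00148531 = 0.000623829
Denominator: 5.14566e-13 + 0.00712316 + 0.00478314 + 0.000623829 = 0.0125301
P(Regime 4 | data) ≈ 0.050

0.050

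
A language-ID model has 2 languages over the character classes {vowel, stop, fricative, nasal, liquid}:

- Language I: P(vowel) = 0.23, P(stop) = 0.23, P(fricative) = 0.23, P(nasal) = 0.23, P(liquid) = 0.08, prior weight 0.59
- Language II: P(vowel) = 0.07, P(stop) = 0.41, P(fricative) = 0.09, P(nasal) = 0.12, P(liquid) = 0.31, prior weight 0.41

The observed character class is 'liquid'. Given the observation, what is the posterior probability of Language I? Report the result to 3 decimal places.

0.271

By Bayes' theorem, P(k | x) = P(Z=k) f_k(x) / Σ_j P(Z=j) f_j(x).
Component likelihoods at x = 'liquid':
  f_I = P(liquid | comp) = 0.08
  f_II = P(liquid | comp) = 0.31
Unnormalised posteriors:
  P(Z=I)·f_I = 0.59 × 0.08 = 0.0472
  P(Z=II)·f_II = 0.41 × 0.31 = 0.1271
Evidence: 0.0472 + 0.1271 = 0.1743
So the posterior for Language I is 0.0472 / 0.1743 ≈ 0.271.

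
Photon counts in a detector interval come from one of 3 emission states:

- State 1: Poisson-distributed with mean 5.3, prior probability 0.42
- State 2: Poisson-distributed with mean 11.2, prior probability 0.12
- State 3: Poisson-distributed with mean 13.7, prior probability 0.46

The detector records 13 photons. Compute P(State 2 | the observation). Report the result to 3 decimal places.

The responsibility of component k is w_k f_k(x) divided by Σ_j w_j f_j(x).
Component likelihoods at x = 13 photons:
  f_1 = 0.00208711
  f_2 = 0.0958199
  f_3 = 0.107957
Unnormalised posteriors:
  w_1·f_1 = 0.42 × 0.00208711 = 0.000876586
  w_2·f_2 = 0.12 × 0.0958199 = 0.0114984
  w_3·f_3 = 0.46 × 0.107957 = 0.0496604
Denominator: 0.000876586 + 0.0114984 + 0.0496604 = 0.0620354
P(State 2 | x) ≈ 0.185

0.185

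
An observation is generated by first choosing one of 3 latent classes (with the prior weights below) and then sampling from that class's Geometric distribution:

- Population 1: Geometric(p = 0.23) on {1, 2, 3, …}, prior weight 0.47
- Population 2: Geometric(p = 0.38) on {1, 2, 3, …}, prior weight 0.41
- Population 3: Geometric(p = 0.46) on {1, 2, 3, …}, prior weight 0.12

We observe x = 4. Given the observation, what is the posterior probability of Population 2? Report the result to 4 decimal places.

The responsibility of component k is π_k f_k(x) divided by Σ_j π_j f_j(x).
Component likelihoods at x = 4:
  f_1 = 0.23·(1−0.23)^3 = 0.23·0.456533 = 0.105003
  f_2 = 0.38·(1−0.38)^3 = 0.38·0.238328 = 0.0905646
  f_3 = 0.46·(1−0.46)^3 = 0.46·0.157464 = 0.0724334
Multiply by the mixture weights:
  π_1·f_1 = 0.47 × 0.105003 = 0.0493512
  π_2·f_2 = 0.41 × 0.0905646 = 0.0371315
  π_3·f_3 = 0.12 × 0.0724334 = 0.00869201
Sum: 0.0493512 + 0.0371315 + 0.00869201 = 0.0951747
Responsibility of Population 2: 0.0371315 / 0.0951747 ≈ 0.3901

0.3901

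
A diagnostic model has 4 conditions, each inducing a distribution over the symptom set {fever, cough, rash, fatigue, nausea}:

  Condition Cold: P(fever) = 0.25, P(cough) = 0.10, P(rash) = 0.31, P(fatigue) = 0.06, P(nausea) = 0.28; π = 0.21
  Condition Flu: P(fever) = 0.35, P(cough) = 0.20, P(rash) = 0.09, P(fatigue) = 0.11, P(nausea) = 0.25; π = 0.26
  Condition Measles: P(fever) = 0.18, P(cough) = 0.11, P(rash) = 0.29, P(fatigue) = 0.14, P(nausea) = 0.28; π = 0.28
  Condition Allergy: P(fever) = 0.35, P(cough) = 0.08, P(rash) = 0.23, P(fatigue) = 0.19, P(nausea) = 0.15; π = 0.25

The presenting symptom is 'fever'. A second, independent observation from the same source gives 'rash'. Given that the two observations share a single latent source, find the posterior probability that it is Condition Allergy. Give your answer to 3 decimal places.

0.340

By Bayes' theorem, P(k | x) = P(Z=k) f_k(x) / Σ_j P(Z=j) f_j(x).
Since both observations come from the same component, the likelihood for component k is f_k(x₁)·f_k(x₂).
  p_Cold = [P(fever | comp) = 0.25] × [0.31] = 0.0775
  p_Flu = [P(fever | comp) = 0.35] × [0.09] = 0.0315
  p_Measles = [P(fever | comp) = 0.18] × [0.29] = 0.0522
  p_Allergy = [P(fever | comp) = 0.35] × [0.23] = 0.0805
Multiply by the mixture weights:
  P(Z=Cold)·p_Cold = 0.21 × 0.0775 = 0.016275
  P(Z=Flu)·p_Flu = 0.26 × 0.0315 = 0.00819
  P(Z=Measles)·p_Measles = 0.28 × 0.0522 = 0.014616
  P(Z=Allergy)·p_Allergy = 0.25 × 0.0805 = 0.020125
Sum: 0.016275 + 0.00819 + 0.014616 + 0.020125 = 0.059206
P(Condition Allergy | x) ≈ 0.340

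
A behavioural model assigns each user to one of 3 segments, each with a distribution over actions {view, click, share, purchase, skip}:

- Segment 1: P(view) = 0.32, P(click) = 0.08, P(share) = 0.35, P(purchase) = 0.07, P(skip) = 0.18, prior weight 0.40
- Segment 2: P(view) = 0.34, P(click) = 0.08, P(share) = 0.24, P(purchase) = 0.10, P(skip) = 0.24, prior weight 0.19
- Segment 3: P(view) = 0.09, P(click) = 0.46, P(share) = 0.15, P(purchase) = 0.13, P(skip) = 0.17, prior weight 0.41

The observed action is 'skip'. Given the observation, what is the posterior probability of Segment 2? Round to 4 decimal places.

0.2435

Apply Bayes' rule: the posterior for each component is proportional to its prior times its likelihood at x.
Component likelihoods at x = 'skip':
  L_1 = 0.18
  L_2 = 0.24
  L_3 = 0.17
Prior × likelihood for each component:
  w_1·L_1 = 0.40 × 0.18 = 0.072
  w_2·L_2 = 0.19 × 0.24 = 0.0456
  w_3·L_3 = 0.41 × 0.17 = 0.0697
Sum: 0.072 + 0.0456 + 0.0697 = 0.1873
P(Segment 2 | data) = 0.0456 / 0.1873 ≈ 0.2435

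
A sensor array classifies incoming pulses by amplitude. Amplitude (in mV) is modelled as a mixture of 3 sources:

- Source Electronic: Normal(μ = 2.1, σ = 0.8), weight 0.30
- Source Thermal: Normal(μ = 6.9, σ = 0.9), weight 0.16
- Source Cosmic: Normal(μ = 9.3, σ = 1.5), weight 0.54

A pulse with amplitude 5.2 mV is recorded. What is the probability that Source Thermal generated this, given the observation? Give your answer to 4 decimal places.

0.7725

P(component k | x) = π_k·f_k(x) / marginal(x), where marginal(x) = Σ_j π_j·f_j(x).
Evaluate each component's likelihood at the observed value:
  f_Electronic = 0.000273665
  f_Thermal = 0.0744574
  f_Cosmic = 0.00634582
Unnormalised posteriors:
  π_Electronic·f_Electronic = 0.30 × 0.000273665 = 8.20994e-05
  π_Thermal·f_Thermal = 0.16 × 0.0744574 = 0.0119132
  π_Cosmic·f_Cosmic = 0.54 × 0.00634582 = 0.00342674
Evidence: 8.20994e-05 + 0.0119132 + 0.00342674 = 0.015422
Responsibility of Source Thermal: 0.0119132 / 0.015422 ≈ 0.7725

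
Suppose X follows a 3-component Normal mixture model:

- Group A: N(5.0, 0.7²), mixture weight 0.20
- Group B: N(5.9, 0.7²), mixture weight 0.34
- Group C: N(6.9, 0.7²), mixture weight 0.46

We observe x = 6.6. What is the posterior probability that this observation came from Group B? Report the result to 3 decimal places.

0.322

The responsibility of component k is P(Z=k) f_k(x) divided by Σ_j P(Z=j) f_j(x).
Normal densities:
  f_A = 0.0418147
  f_B = 0.345672
  f_C = 0.51991
Weight by the priors:
  P(Z=A)·f_A = 0.20 × 0.0418147 = 0.00836293
  P(Z=B)·f_B = 0.34 × 0.345672 = 0.117529
  P(Z=C)·f_C = 0.46 × 0.51991 = 0.239158
Normaliser: 0.00836293 + 0.117529 + 0.239158 = 0.36505
Responsibility of Group B: 0.117529 / 0.36505 ≈ 0.322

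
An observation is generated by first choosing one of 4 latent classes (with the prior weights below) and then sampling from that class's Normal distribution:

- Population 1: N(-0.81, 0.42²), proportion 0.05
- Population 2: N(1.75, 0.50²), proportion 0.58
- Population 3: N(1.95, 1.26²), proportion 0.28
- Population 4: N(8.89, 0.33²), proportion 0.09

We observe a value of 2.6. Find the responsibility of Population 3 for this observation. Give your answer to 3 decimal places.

0.416

By Bayes' theorem, P(k | x) = P(Z=k) f_k(x) / Σ_j P(Z=j) f_j(x).
Component likelihoods at x = 2.6:
  f_1 = 4.60836e-15
  f_2 = 0.188098
  f_3 = 0.277173
  f_4 = 1.55363e-79
Multiply by the mixture weights:
  P(Z=1)·f_1 = 0.05 × 4.60836e-15 = 2.30418e-16
  P(Z=2)·f_2 = 0.58 × 0.188098 = 0.109097
  P(Z=3)·f_3 = 0.28 × 0.277173 = 0.0776085
  P(Z=4)·f_4 = 0.09 × 1.55363e-79 = 1.39827e-80
Evidence: 2.30418e-16 + 0.109097 + 0.0776085 + 1.39827e-80 = 0.186705
P(Population 3 | x) ≈ 0.416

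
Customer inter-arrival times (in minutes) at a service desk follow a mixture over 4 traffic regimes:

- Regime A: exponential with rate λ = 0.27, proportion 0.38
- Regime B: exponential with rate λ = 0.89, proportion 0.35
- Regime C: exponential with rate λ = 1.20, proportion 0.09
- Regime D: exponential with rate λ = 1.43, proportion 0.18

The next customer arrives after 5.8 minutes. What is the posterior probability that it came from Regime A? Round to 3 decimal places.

P(component k | x) = w_k·f_k(x) / marginal(x), where marginal(x) = Σ_j w_j·f_j(x).
Component likelihoods at x = 5.8 minutes:
  f_A = 0.0563973
  f_B = 0.0050999
  f_C = 0.00113892
  f_D = 0.000357518
Multiply by the mixture weights:
  w_A·f_A = 0.38 × 0.0563973 = 0.021431
  w_B·f_B = 0.35 × 0.0050999 = 0.00178497
  w_C·f_C = 0.09 × 0.00113892 = 0.000102502
  w_D·f_D = 0.18 × 0.000357518 = 6.43532e-05
Sum: 0.021431 + 0.00178497 + 0.000102502 + 6.43532e-05 = 0.0233828
P(Regime A | data) ≈ 0.917

0.917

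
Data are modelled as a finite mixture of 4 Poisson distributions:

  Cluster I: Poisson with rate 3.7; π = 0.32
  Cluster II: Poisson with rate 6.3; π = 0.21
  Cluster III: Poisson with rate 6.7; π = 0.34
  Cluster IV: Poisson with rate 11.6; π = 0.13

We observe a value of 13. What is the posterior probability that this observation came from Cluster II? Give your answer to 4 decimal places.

Posterior ∝ prior × likelihood, so P(k | x) ∝ P(Z=k) f_k(x); normalise over all components.
Poisson probabilities:
  f_I = 9.67058e-05
  f_II = 0.00726259
  f_III = 0.0108372
  f_IV = 0.101358
Unnormalised posteriors:
  P(Z=I)·f_I = 0.32 × 9.67058e-05 = 3.09459e-05
  P(Z=II)·f_II = 0.21 × 0.00726259 = 0.00152514
  P(Z=III)·f_III = 0.34 × 0.0108372 = 0.00368466
  P(Z=IV)·f_IV = 0.13 × 0.101358 = 0.0131765
Denominator: 3.09459e-05 + 0.00152514 + 0.00368466 + 0.0131765 = 0.0184173
So the posterior for Cluster II is 0.00152514 / 0.0184173 ≈ 0.0828.

0.0828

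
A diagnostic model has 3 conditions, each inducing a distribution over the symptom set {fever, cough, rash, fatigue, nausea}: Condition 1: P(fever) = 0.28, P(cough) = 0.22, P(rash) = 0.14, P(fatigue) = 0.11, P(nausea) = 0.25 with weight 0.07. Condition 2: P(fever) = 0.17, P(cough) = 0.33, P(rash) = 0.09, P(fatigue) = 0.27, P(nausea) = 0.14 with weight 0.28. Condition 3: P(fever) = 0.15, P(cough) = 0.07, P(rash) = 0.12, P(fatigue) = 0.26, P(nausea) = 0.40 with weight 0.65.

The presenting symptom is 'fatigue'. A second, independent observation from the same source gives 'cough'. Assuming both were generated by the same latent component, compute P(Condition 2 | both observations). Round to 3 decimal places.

P(component k | x) = π_k·f_k(x) / marginal(x), where marginal(x) = Σ_j π_j·f_j(x).
Since both observations come from the same component, the likelihood for component k is f_k(x₁)·f_k(x₂).
  f_1 = [P(fatigue | comp) = 0.11] × [0.22] = 0.0242
  f_2 = [P(fatigue | comp) = 0.27] × [0.33] = 0.0891
  f_3 = [P(fatigue | comp) = 0.26] × [0.07] = 0.0182
Unnormalised posteriors:
  π_1·f_1 = 0.07 × 0.0242 = 0.001694
  π_2·f_2 = 0.28 × 0.0891 = 0.024948
  π_3·f_3 = 0.65 × 0.0182 = 0.01183
Normaliser: 0.001694 + 0.024948 + 0.01183 = 0.038472
P(Condition 2 | x₁,x₂) ≈ 0.648

0.648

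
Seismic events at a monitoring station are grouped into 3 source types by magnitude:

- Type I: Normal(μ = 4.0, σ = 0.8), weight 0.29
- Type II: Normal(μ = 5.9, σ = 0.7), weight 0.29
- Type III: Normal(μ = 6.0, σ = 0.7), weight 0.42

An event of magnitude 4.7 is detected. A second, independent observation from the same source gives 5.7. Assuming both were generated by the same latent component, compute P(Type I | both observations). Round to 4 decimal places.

0.1069

The responsibility of component k is π_k f_k(x) divided by Σ_j π_j f_j(x).
Since both observations come from the same component, the likelihood for component k is f_k(x₁)·f_k(x₂).
  f_I = [(1/(0.8·√(2π)))·exp(−(4.7−4.0)²/(2·0.8²)) = 0.498678·exp(-0.38281) = 0.340069] × [0.0521512] = 0.017735
  f_II = [(1/(0.7·√(2π)))·exp(−(4.7−5.9)²/(2·0.7²)) = 0.569918·exp(-1.46939) = 0.131119] × [0.547124] = 0.0717382
  f_III = [(1/(0.7·√(2π)))·exp(−(4.7−6.0)²/(2·0.7²)) = 0.569918·exp(-1.72449) = 0.101596] × [0.51991] = 0.0528206
Prior × likelihood for each component:
  π_I·f_I = 0.29 × 0.017735 = 0.00514315
  π_II·f_II = 0.29 × 0.0717382 = 0.0208041
  π_III·f_III = 0.42 × 0.0528206 = 0.0221847
Marginal: 0.00514315 + 0.0208041 + 0.0221847 = 0.0481319
P(Type I | x₁, x₂) ≈ 0.1069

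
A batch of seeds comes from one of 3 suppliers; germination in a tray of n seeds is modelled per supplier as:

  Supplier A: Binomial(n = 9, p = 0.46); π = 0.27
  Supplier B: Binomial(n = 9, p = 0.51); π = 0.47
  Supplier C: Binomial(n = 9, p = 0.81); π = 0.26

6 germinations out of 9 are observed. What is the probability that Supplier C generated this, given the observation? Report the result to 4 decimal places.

P(component k | x) = π_k·f_k(x) / marginal(x), where marginal(x) = Σ_j π_j·f_j(x).
Evaluate each component's likelihood at the observed value:
  f_A = 0.125316
  f_B = 0.173896
  f_C = 0.162723
Unnormalised posteriors:
  π_A·f_A = 0.27 × 0.125316 = 0.0338354
  π_B·f_B = 0.47 × 0.173896 = 0.0817309
  π_C·f_C = 0.26 × 0.162723 = 0.0423081
Evidence: 0.0338354 + 0.0817309 + 0.0423081 = 0.157874
P(Supplier C | the observation) ≈ 0.2680

0.2680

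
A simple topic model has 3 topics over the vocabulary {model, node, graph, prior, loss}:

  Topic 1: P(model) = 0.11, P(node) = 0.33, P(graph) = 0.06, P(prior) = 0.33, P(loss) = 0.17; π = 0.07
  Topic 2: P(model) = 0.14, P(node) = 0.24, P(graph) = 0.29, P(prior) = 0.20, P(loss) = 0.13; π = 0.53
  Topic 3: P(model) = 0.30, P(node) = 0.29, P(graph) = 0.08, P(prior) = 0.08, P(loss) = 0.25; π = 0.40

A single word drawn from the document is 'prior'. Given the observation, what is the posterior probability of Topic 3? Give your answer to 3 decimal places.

Posterior ∝ prior × likelihood, so P(k | x) ∝ π_k f_k(x); normalise over all components.
Categorical probabilities:
  f_1 = P(prior | comp) = 0.33
  f_2 = P(prior | comp) = 0.20
  f_3 = P(prior | comp) = 0.08
Prior × likelihood for each component:
  π_1·f_1 = 0.07 × 0.33 = 0.0231
  π_2·f_2 = 0.53 × 0.2 = 0.106
  π_3·f_3 = 0.40 × 0.08 = 0.032
Sum: 0.0231 + 0.106 + 0.032 = 0.1611
P(Topic 3 | x) = 0.032 / 0.1611 ≈ 0.199

0.199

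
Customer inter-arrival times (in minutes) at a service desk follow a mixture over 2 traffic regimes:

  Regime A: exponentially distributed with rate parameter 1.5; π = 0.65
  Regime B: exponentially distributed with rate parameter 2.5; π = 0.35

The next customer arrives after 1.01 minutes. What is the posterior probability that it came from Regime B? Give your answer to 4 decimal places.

Apply Bayes' rule: the posterior for each component is proportional to its prior times its likelihood at x.
Component likelihoods at x = 1.01 minutes:
  L_A = 0.329712
  L_B = 0.200146
Weight by the priors:
  P(Z=A)·L_A = 0.65 × 0.329712 = 0.214313
  P(Z=B)·L_B = 0.35 × 0.200146 = 0.070051
Sum: 0.214313 + 0.070051 = 0.284364
So the posterior for Regime B is 0.070051 / 0.284364 ≈ 0.2463.

0.2463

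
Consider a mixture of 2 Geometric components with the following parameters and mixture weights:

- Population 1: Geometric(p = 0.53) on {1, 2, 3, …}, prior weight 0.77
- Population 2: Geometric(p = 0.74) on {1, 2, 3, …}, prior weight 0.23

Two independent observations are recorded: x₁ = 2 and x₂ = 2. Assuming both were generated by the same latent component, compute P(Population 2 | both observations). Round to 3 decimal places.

0.151

The responsibility of component k is w_k f_k(x) divided by Σ_j w_j f_j(x).
Since both observations come from the same component, the likelihood for component k is f_k(x₁)·f_k(x₂).
  p_1 = [0.53·(1−0.53)^1 = 0.53·0.47 = 0.2491] × [0.2491] = 0.0620508
  p_2 = [0.74·(1−0.74)^1 = 0.74·0.26 = 0.1924] × [0.1924] = 0.0370178
Weight by the priors:
  w_1·p_1 = 0.77 × 0.0620508 = 0.0477791
  w_2·p_2 = 0.23 × 0.0370178 = 0.00851408
Normaliser: 0.0477791 + 0.00851408 = 0.0562932
P(Population 2 | x) ≈ 0.151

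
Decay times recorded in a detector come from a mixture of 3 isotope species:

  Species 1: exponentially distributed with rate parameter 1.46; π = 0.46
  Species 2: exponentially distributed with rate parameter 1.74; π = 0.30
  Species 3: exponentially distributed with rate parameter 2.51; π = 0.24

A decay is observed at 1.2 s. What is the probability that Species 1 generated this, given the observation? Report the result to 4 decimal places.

0.5525

The responsibility of component k is w_k f_k(x) divided by Σ_j w_j f_j(x).
Exponential densities:
  p_1 = 1.46·e^(−1.46·1.2) = 1.46·e^(−1.7520) = 0.253203
  p_2 = 1.74·e^(−1.74·1.2) = 1.74·e^(−2.0880) = 0.215646
  p_3 = 2.51·e^(−2.51·1.2) = 2.51·e^(−3.0120) = 0.123475
Multiply by the mixture weights:
  w_1·p_1 = 0.46 × 0.253203 = 0.116473
  w_2·p_2 = 0.30 × 0.215646 = 0.0646939
  w_3·p_3 = 0.24 × 0.123475 = 0.029634
Sum: 0.116473 + 0.0646939 + 0.029634 = 0.210801
Responsibility of Species 1: 0.116473 / 0.210801 ≈ 0.5525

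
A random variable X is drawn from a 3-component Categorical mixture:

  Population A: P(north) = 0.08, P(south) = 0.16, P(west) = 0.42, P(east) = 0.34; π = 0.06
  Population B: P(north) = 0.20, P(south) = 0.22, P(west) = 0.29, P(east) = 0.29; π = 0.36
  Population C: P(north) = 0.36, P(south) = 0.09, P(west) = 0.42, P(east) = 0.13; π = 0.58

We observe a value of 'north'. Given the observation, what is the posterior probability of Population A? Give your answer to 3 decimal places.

0.017

Apply Bayes' rule: the posterior for each component is proportional to its prior times its likelihood at x.
Evaluate each component's likelihood at the observed value:
  p_A = P(north | comp) = 0.08
  p_B = P(north | comp) = 0.20
  p_C = P(north | comp) = 0.36
Multiply by the mixture weights:
  P(Z=A)·p_A = 0.06 × 0.08 = 0.0048
  P(Z=B)·p_B = 0.36 × 0.2 = 0.072
  P(Z=C)·p_C = 0.58 × 0.36 = 0.2088
Marginal: 0.0048 + 0.072 + 0.2088 = 0.2856
P(Population A | the observation) ≈ 0.017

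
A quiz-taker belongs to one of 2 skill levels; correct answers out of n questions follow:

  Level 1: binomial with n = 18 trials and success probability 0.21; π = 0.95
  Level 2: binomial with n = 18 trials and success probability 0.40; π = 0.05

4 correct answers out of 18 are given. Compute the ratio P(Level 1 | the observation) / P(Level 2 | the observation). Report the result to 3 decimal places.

67.929

The posterior odds equal the prior odds times the likelihood ratio: (w_i/w_j)·(f_i(x)/f_j(x)).
Binomial probabilities:
  L_1 = 0.219471
  L_2 = 0.0613874
0.208498 / 0.00306937 ≈ 67.929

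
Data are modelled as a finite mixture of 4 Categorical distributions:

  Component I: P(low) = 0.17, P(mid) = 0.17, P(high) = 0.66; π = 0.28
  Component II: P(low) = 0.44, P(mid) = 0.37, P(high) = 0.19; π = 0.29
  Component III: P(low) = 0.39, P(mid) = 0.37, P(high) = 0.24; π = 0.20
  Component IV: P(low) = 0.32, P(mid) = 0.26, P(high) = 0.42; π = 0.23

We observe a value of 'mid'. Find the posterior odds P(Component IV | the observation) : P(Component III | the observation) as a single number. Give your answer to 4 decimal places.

Only the two components matter; the odds are (π_i f_i(x)) / (π_j f_j(x)).
Evaluate each component's likelihood at the observed value:
  L_I = P(mid | comp) = 0.17
  L_II = P(mid | comp) = 0.37
  L_III = P(mid | comp) = 0.37
  L_IV = P(mid | comp) = 0.26
0.0598 / 0.074 ≈ 0.8081

0.8081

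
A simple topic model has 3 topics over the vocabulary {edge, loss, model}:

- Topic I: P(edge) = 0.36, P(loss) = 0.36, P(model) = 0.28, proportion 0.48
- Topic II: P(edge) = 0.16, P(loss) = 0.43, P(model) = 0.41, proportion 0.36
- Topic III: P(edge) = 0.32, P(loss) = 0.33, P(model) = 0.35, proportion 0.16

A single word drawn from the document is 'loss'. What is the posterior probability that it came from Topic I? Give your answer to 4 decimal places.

0.4543

Posterior ∝ prior × likelihood, so P(k | x) ∝ w_k f_k(x); normalise over all components.
Component likelihoods at x = 'loss':
  f_I = P(loss | comp) = 0.36
  f_II = P(loss | comp) = 0.43
  f_III = P(loss | comp) = 0.33
Unnormalised posteriors:
  w_I·f_I = 0.48 × 0.36 = 0.1728
  w_II·f_II = 0.36 × 0.43 = 0.1548
  w_III·f_III = 0.16 × 0.33 = 0.0528
Evidence: 0.1728 + 0.1548 + 0.0528 = 0.3804
Responsibility of Topic I: 0.1728 / 0.3804 ≈ 0.4543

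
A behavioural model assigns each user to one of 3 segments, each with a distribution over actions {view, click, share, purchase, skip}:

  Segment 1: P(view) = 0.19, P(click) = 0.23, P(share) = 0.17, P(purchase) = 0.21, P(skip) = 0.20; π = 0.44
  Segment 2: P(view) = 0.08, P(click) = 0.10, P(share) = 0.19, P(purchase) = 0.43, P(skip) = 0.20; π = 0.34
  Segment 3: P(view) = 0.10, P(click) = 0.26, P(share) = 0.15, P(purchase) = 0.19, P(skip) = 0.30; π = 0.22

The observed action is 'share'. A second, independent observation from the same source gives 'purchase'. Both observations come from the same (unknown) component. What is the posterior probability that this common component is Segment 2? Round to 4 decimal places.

0.5583

P(component k | x) = π_k·f_k(x) / marginal(x), where marginal(x) = Σ_j π_j·f_j(x).
Since both observations come from the same component, the likelihood for component k is f_k(x₁)·f_k(x₂).
  p_1 = [P(share | comp) = 0.17] × [0.21] = 0.0357
  p_2 = [P(share | comp) = 0.19] × [0.43] = 0.0817
  p_3 = [P(share | comp) = 0.15] × [0.19] = 0.0285
Unnormalised posteriors:
  π_1·p_1 = 0.44 × 0.0357 = 0.015708
  π_2·p_2 = 0.34 × 0.0817 = 0.027778
  π_3·p_3 = 0.22 × 0.0285 = 0.00627
Sum: 0.015708 + 0.027778 + 0.00627 = 0.049756
So the posterior for Segment 2 is 0.027778 / 0.049756 ≈ 0.5583.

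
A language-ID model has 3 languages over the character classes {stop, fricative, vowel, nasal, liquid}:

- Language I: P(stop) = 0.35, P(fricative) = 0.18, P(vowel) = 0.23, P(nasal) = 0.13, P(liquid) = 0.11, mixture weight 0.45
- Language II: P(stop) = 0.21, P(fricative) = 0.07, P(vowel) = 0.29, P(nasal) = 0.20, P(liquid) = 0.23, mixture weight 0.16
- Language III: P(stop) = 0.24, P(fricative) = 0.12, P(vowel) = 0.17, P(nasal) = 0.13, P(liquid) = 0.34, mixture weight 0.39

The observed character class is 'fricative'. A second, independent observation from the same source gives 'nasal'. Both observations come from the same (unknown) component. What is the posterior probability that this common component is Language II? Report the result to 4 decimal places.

0.1188

P(component k | x) = π_k·f_k(x) / marginal(x), where marginal(x) = Σ_j π_j·f_j(x).
Since both observations come from the same component, the likelihood for component k is f_k(x₁)·f_k(x₂).
  L_I = [P(fricative | comp) = 0.18] × [0.13] = 0.0234
  L_II = [P(fricative | comp) = 0.07] × [0.2] = 0.014
  L_III = [P(fricative | comp) = 0.12] × [0.13] = 0.0156
Unnormalised posteriors:
  π_I·L_I = 0.45 × 0.0234 = 0.01053
  π_II·L_II = 0.16 × 0.014 = 0.00224
  π_III·L_III = 0.39 × 0.0156 = 0.006084
Evidence: 0.01053 + 0.00224 + 0.006084 = 0.018854
Responsibility of Language II: 0.00224 / 0.018854 ≈ 0.1188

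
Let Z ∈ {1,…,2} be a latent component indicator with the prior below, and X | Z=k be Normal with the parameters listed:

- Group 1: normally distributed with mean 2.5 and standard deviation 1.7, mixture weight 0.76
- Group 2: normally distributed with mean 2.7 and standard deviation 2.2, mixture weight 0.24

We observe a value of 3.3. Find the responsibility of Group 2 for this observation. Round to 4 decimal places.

0.2080

Apply Bayes' rule: the posterior for each component is proportional to its prior times its likelihood at x.
Component likelihoods at x = 3.3:
  f_1 = 0.210074
  f_2 = 0.174717
Weight by the priors:
  P(Z=1)·f_1 = 0.76 × 0.210074 = 0.159657
  P(Z=2)·f_2 = 0.24 × 0.174717 = 0.0419322
Denominator: 0.159657 + 0.0419322 = 0.201589
P(Group 2 | 3.3) = 0.0419322 / 0.201589 ≈ 0.2080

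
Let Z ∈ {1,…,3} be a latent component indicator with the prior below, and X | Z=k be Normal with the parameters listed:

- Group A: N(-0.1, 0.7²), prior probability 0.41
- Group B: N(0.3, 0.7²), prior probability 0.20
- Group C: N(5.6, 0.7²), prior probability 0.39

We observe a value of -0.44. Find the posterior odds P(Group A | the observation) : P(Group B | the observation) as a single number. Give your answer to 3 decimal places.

Since P(k|x) ∝ P(Z=k) f_k(x), the posterior odds are P(Z=i) f_i(x) / (P(Z=j) f_j(x)).
Evaluate each component's likelihood at the observed value:
  p_A = 0.506504
  p_B = 0.325941
  p_C = 3.87893e-17
Odds = (0.41/0.20) × (0.506504/0.325941) = 2.05 × 1.55398 ≈ 3.186

3.186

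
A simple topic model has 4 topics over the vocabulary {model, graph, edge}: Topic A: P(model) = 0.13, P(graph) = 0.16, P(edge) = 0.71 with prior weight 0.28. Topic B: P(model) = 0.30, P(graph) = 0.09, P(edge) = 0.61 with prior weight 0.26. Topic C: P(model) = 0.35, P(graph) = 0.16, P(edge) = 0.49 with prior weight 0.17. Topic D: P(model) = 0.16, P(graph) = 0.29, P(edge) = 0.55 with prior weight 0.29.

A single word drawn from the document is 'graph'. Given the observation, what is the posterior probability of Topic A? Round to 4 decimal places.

0.2496

P(component k | x) = w_k·f_k(x) / marginal(x), where marginal(x) = Σ_j w_j·f_j(x).
Component likelihoods at x = 'graph':
  p_A = 0.16
  p_B = 0.09
  p_C = 0.16
  p_D = 0.29
Weight by the priors:
  w_A·p_A = 0.28 × 0.16 = 0.0448
  w_B·p_B = 0.26 × 0.09 = 0.0234
  w_C·p_C = 0.17 × 0.16 = 0.0272
  w_D·p_D = 0.29 × 0.29 = 0.0841
Denominator: 0.0448 + 0.0234 + 0.0272 + 0.0841 = 0.1795
So the posterior for Topic A is 0.0448 / 0.1795 ≈ 0.2496.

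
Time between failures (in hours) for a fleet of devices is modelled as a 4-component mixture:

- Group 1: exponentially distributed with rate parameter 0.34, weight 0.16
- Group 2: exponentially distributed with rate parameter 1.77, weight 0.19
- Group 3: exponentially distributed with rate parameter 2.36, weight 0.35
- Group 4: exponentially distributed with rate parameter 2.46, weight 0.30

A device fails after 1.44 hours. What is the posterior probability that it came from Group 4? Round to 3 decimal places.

0.197

The responsibility of component k is w_k f_k(x) divided by Σ_j w_j f_j(x).
Component likelihoods at x = 1.44 hours:
  p_1 = 0.208376
  p_2 = 0.13837
  p_3 = 0.078887
  p_4 = 0.0712017
Multiply by the mixture weights:
  w_1·p_1 = 0.16 × 0.208376 = 0.0333402
  w_2·p_2 = 0.19 × 0.13837 = 0.0262904
  w_3·p_3 = 0.35 × 0.078887 = 0.0276105
  w_4·p_4 = 0.30 × 0.0712017 = 0.0213605
Sum: 0.0333402 + 0.0262904 + 0.0276105 + 0.0213605 = 0.108602
P(Group 4 | 1.44 hours) = 0.0213605 / 0.108602 ≈ 0.197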